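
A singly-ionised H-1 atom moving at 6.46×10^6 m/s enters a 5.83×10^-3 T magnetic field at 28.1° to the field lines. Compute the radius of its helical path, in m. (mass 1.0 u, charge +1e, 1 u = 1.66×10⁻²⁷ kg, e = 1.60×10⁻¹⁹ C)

Only the perpendicular component v⊥ = v sin28.1° = 3.04×10^6 m/s is bent by the field.
r = m v⊥ /(qB) = (1.66×10^-27)(3.04×10^6) / [(1×1.60×10^-19)(5.83×10^-3)] = 5.41 m.

r ≈ 5.41 m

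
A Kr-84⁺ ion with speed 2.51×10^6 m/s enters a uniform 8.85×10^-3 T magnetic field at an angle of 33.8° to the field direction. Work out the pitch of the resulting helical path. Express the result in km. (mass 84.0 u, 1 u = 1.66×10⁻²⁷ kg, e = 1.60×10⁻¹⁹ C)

pitch ≈ 1.29 km

The velocity component along B is v∥ = v cos33.8° = 2.09×10^6 m/s.
The cyclotron period T = 2πm/(qB) = 6.19×10^-4 s is set by m, q, B alone.
Pitch = v∥·T = (2.09×10^6)(6.19×10^-4) = 1290 m.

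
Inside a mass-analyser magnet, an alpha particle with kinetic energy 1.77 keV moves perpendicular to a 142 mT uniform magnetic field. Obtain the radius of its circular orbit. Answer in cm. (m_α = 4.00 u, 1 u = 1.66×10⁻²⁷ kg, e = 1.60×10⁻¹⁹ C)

Convert the energy: K = 1.77 keV = 2.83×10^-16 J.
v = √(2K/m) = √(2·2.83×10^-16/6.64×10^-27) = 2.92×10^5 m/s.
r = mv/(qB) = (6.64×10^-27)(2.92×10^5) / [(2×1.60×10^-19)(0.142)] = 0.0427 m.

r ≈ 4.27 cm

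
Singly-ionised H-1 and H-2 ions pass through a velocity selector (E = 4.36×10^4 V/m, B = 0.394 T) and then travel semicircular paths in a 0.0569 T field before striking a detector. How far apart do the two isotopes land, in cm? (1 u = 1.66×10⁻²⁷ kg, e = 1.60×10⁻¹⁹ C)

Both emerge at v = E/B₁ = 1.11×10^5 m/s.
r = mv/(qB₂), so r₁ = 0.0202 m and r₂ = 0.0404 m, giving Δr = 0.0202 m.
After a semicircle each ion lands a diameter 2r from the entry slit, so the separation is 2Δr = 0.0404 m.

Δd ≈ 4.04 cm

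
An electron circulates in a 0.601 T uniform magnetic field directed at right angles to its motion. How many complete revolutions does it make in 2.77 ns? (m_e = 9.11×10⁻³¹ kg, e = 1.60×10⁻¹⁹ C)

T = 2πm/(qB) = 2π(9.11×10^-31) / [(1×1.60×10^-19)(0.601)] = 5.9526×10^-11 s.
N = t/T = 2.77×10^-9 / 5.9526×10^-11 ≈ 46.53, so 46 complete revolutions.

N = 46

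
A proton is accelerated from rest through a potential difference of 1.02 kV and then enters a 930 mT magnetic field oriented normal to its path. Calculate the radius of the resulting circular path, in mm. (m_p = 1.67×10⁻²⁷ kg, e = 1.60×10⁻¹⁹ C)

r ≈ 4.96 mm

The kinetic energy gained is K = qV = (1×1.60×10^-19)(1020) = 1.63×10^-16 J.
v = √(2K/m) = 4.42×10^5 m/s.
r = mv/(qB) = (1.67×10^-27)(4.42×10^5) / [(1×1.60×10^-19)(0.930)] = 4.96×10^-3 m.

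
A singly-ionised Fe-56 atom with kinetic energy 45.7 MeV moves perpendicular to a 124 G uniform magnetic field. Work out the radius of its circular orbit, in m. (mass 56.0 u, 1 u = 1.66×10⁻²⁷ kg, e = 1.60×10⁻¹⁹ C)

Convert the energy: K = 45.7 MeV = 7.31×10^-12 J.
v = √(2K/m) = √(2·7.31×10^-12/9.30×10^-26) = 1.25×10^7 m/s.
r = mv/(qB) = (9.30×10^-26)(1.25×10^7) / [(1×1.60×10^-19)(0.0124)] = 588 m.

r ≈ 588 m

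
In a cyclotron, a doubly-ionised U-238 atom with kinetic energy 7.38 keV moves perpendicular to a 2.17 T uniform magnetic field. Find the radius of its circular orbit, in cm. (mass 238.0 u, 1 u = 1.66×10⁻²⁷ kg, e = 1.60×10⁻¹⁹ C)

r ≈ 4.40 cm

Convert the energy: K = 7.38 keV = 1.18×10^-15 J.
v = √(2K/m) = √(2·1.18×10^-15/3.95×10^-25) = 7.73×10^4 m/s.
r = mv/(qB) = (3.95×10^-25)(7.73×10^4) / [(2×1.60×10^-19)(2.17)] = 0.0440 m.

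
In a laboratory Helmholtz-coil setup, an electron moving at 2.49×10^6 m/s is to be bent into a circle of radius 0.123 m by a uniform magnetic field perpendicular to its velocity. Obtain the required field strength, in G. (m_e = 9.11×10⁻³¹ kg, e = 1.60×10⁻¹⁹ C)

qvB = mv²/r gives B = mv/(qr).
B = (9.11×10^-31)(2.49×10^6) / [(1×1.60×10^-19)(0.123)] = 1.15×10^-4 T.

B ≈ 1.15 G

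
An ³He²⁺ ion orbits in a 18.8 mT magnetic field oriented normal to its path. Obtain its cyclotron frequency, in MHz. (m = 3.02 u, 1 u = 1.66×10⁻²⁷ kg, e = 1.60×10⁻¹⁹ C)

f ≈ 0.191 MHz

f = qB/(2πm) = (2×1.60×10^-19)(0.0188) / [2π(5.01×10^-27)] = 1.91×10^5 Hz.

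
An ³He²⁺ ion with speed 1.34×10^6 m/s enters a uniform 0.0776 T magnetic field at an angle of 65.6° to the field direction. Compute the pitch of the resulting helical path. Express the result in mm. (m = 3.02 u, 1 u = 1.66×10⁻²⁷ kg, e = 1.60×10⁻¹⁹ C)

The velocity component along B is v∥ = v cos65.6° = 5.54×10^5 m/s.
The cyclotron period T = 2πm/(qB) = 1.27×10^-6 s is set by m, q, B alone.
Pitch = v∥·T = (5.54×10^5)(1.27×10^-6) = 0.702 m.

pitch ≈ 702 mm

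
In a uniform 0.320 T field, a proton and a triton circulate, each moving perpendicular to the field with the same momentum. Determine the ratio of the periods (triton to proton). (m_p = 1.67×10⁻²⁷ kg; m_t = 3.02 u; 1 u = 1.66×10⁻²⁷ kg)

T = 2πm/(qB) is independent of speed, so T₂/T₁ = (m₂/q₂)/(m₁/q₁).
T_{triton}/T_{proton} = (5.01×10^-27/1e) / (1.67×10^-27/1e) = 3.00.

ratio ≈ 3.00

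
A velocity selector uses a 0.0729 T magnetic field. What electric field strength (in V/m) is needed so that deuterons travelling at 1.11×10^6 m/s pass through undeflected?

qE = qvB ⇒ E = vB = (1.11×10^6)(0.0729) = 8.09×10^4 V/m.

E ≈ 8.09×10^4 V/m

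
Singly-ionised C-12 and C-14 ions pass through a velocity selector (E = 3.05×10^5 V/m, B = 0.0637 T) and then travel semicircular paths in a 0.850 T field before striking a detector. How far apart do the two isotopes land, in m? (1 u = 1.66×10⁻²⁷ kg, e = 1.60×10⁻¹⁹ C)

Both emerge at v = E/B₁ = 4.79×10^6 m/s.
r = mv/(qB₂), so r₁ = 0.701 m and r₂ = 0.818 m, giving Δr = 0.117 m.
After a semicircle each ion lands a diameter 2r from the entry slit, so the separation is 2Δr = 0.234 m.

Δd ≈ 0.234 m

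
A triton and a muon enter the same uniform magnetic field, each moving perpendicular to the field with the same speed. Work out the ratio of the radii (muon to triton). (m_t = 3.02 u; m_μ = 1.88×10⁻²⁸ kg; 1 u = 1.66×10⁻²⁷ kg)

r = mv/(qB) ⇒ at equal v, r ∝ m/q.
r_{muon}/r_{triton} = 0.0375.

ratio ≈ 0.0375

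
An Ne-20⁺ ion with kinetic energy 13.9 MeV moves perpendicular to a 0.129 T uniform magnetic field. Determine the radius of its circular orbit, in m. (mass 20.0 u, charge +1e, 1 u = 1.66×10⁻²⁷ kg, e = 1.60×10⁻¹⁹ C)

Convert the energy: K = 13.9 MeV = 2.22×10^-12 J.
v = √(2K/m) = √(2·2.22×10^-12/3.32×10^-26) = 1.16×10^7 m/s.
r = mv/(qB) = (3.32×10^-26)(1.16×10^7) / [(1×1.60×10^-19)(0.129)] = 18.6 m.

r ≈ 18.6 m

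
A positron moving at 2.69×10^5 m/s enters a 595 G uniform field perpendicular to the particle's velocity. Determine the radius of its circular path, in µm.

The magnetic force provides the centripetal force: qvB = mv²/r, so r = mv/(qB).
r = (9.11×10^-31 kg)(2.69×10^5 m/s) / [(1×1.60×10^-19 C)(0.0595 T)] = 2.57×10^-5 m.

r ≈ 25.7 µm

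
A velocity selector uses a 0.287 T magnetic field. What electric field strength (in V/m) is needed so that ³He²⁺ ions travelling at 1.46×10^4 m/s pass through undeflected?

E ≈ 4190 V/m

qE = qvB ⇒ E = vB = (1.46×10^4)(0.287) = 4190 V/m.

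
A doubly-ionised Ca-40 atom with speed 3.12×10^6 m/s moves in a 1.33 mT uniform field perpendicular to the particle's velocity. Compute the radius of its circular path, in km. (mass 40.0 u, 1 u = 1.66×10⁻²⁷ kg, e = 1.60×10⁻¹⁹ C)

r ≈ 0.487 km

The magnetic force provides the centripetal force: qvB = mv²/r, so r = mv/(qB).
r = (6.64×10^-26 kg)(3.12×10^6 m/s) / [(2×1.60×10^-19 C)(1.33×10^-3 T)] = 487 m.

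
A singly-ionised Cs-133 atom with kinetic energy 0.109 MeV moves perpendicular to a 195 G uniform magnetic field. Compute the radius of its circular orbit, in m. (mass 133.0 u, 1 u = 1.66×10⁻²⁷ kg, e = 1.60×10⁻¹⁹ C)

r ≈ 28.1 m

Convert the energy: K = 0.109 MeV = 1.74×10^-14 J.
v = √(2K/m) = √(2·1.74×10^-14/2.21×10^-25) = 3.97×10^5 m/s.
r = mv/(qB) = (2.21×10^-25)(3.97×10^5) / [(1×1.60×10^-19)(0.0195)] = 28.1 m.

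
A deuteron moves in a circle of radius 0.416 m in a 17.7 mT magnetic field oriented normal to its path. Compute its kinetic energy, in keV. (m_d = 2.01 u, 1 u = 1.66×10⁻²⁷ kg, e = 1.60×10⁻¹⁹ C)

K ≈ 1.30 keV

v = qBr/m = (1×1.60×10^-19)(0.0177)(0.416) / (3.34×10^-27) = 3.53×10^5 m/s.
K = ½mv² = 0.5·(3.34×10^-27)·(3.53×10^5)² = 2.08×10^-16 J = 1.30 keV.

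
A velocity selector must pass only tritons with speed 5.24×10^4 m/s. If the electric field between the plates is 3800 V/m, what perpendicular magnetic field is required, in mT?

qE = qvB ⇒ B = E/v = (3800) / (5.24×10^4) = 0.0725 T.

B ≈ 72.5 mT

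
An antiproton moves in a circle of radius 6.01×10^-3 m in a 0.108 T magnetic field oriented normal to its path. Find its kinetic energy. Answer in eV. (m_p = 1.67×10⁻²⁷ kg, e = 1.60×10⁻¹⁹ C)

K ≈ 20.2 eV

v = qBr/m = (1×1.60×10^-19)(0.108)(6.01×10^-3) / (1.67×10^-27) = 6.22×10^4 m/s.
K = ½mv² = 0.5·(1.67×10^-27)·(6.22×10^4)² = 3.23×10^-18 J = 20.2 eV.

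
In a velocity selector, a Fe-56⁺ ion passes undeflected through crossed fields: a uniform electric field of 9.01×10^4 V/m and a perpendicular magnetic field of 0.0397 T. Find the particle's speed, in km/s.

v ≈ 2270 km/s

For zero net force, qE = qvB, so v = E/B.
v = (9.01×10^4) / (0.0397) = 2.27×10^6 m/s.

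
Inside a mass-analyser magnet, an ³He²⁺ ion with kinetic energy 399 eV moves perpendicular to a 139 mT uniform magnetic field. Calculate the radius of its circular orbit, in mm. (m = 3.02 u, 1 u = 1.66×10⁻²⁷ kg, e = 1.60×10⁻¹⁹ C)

Convert the energy: K = 399 eV = 6.38×10^-17 J.
v = √(2K/m) = √(2·6.38×10^-17/5.01×10^-27) = 1.60×10^5 m/s.
r = mv/(qB) = (5.01×10^-27)(1.60×10^5) / [(2×1.60×10^-19)(0.139)] = 0.0180 m.

r ≈ 18.0 mm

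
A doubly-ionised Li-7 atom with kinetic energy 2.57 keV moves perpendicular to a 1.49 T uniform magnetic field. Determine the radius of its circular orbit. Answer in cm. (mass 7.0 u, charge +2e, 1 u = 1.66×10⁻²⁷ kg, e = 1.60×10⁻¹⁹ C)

Convert the energy: K = 2.57 keV = 4.11×10^-16 J.
v = √(2K/m) = √(2·4.11×10^-16/1.16×10^-26) = 2.66×10^5 m/s.
r = mv/(qB) = (1.16×10^-26)(2.66×10^5) / [(2×1.60×10^-19)(1.49)] = 6.48×10^-3 m.

r ≈ 0.648 cm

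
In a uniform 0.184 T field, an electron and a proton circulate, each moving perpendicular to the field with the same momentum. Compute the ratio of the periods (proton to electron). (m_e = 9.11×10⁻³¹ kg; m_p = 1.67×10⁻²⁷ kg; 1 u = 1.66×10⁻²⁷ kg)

T = 2πm/(qB) is independent of speed, so T₂/T₁ = (m₂/q₂)/(m₁/q₁).
T_{proton}/T_{electron} = (1.67×10^-27/1e) / (9.11×10^-31/1e) = 1830.

ratio ≈ 1830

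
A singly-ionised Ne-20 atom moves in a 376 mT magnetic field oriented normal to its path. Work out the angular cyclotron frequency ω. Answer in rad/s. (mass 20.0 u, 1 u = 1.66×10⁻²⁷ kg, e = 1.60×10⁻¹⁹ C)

ω ≈ 1.81×10^6 rad/s

ω = qB/m = (1×1.60×10^-19)(0.376) / (3.32×10^-26) = 1.81×10^6 rad/s.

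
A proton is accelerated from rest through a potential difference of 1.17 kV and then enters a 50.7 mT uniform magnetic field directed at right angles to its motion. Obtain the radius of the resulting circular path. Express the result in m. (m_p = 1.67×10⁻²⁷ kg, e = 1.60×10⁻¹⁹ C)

r ≈ 0.0975 m

The kinetic energy gained is K = qV = (1×1.60×10^-19)(1170) = 1.87×10^-16 J.
v = √(2K/m) = 4.73×10^5 m/s.
r = mv/(qB) = (1.67×10^-27)(4.73×10^5) / [(1×1.60×10^-19)(0.0507)] = 0.0975 m.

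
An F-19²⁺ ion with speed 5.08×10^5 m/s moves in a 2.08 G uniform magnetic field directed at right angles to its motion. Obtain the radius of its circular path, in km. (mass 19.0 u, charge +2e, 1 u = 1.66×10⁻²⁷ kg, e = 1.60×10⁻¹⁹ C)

The magnetic force provides the centripetal force: qvB = mv²/r, so r = mv/(qB).
r = (3.15×10^-26 kg)(5.08×10^5 m/s) / [(2×1.60×10^-19 C)(2.08×10^-4 T)] = 241 m.

r ≈ 0.241 km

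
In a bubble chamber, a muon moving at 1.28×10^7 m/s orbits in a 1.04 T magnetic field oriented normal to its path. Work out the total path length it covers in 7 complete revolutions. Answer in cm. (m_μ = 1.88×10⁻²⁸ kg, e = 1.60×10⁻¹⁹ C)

L ≈ 63.6 cm

r = mv/(qB) = 0.0145 m, so one revolution covers 2πr = 0.0909 m.
In 7 revolutions: L = 7·2πr = 0.636 m.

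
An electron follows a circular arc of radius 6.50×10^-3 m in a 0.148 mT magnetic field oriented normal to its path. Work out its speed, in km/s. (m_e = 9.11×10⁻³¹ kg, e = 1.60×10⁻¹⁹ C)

v ≈ 169 km/s

From qvB = mv²/r, v = qBr/m.
v = (1×1.60×10^-19)(1.48×10^-4)(6.50×10^-3) / (9.11×10^-31) = 1.69×10^5 m/s.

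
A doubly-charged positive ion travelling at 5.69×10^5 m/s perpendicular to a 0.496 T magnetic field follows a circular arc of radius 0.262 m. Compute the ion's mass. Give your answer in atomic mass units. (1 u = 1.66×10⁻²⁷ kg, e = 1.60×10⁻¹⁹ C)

m ≈ 44.0 u

qvB = mv²/r ⇒ m = qBr/v.
m = (2×1.60×10^-19)(0.496)(0.262) / (5.69×10^5) = 7.31×10^-26 kg = 44.0 u.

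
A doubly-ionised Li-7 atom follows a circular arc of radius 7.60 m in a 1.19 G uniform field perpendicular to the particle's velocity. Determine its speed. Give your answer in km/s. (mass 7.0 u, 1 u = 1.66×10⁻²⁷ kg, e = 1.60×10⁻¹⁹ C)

From qvB = mv²/r, v = qBr/m.
v = (2×1.60×10^-19)(1.19×10^-4)(7.60) / (1.16×10^-26) = 2.49×10^4 m/s.

v ≈ 24.9 km/s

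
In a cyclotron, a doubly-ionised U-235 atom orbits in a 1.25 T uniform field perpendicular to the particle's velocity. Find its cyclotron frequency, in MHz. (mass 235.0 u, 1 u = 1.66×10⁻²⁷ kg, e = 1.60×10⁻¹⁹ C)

f = qB/(2πm) = (2×1.60×10^-19)(1.25) / [2π(3.90×10^-25)] = 1.63×10^5 Hz.

f ≈ 0.163 MHz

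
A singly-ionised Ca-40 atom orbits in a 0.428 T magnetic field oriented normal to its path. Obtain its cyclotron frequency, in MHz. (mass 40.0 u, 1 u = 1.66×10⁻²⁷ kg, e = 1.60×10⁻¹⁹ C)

f = qB/(2πm) = (1×1.60×10^-19)(0.428) / [2π(6.64×10^-26)] = 1.64×10^5 Hz.

f ≈ 0.164 MHz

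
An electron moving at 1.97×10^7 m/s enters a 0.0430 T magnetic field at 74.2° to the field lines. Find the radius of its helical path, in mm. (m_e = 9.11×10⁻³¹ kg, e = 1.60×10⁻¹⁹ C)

r ≈ 2.51 mm

Only the perpendicular component v⊥ = v sin74.2° = 1.90×10^7 m/s is bent by the field.
r = m v⊥ /(qB) = (9.11×10^-31)(1.90×10^7) / [(1×1.60×10^-19)(0.0430)] = 2.51×10^-3 m.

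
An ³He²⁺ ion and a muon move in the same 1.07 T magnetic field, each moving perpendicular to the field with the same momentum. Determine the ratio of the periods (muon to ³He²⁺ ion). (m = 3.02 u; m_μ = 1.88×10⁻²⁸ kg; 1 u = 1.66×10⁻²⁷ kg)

T = 2πm/(qB) is independent of speed, so T₂/T₁ = (m₂/q₂)/(m₁/q₁).
T_{muon}/T_{³He²⁺ ion} = (1.88×10^-28/1e) / (5.01×10^-27/2e) = 0.0750.

ratio ≈ 0.0750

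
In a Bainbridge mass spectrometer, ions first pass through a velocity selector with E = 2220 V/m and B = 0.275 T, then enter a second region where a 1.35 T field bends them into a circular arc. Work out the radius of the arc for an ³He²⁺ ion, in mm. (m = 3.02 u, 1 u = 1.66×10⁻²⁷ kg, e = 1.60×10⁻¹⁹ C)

r ≈ 0.0937 mm

The selector passes v = E/B = 2220/0.275 = 8070 m/s.
In the deflection region, r = mv/(qB₂) = (5.01×10^-27)(8070) / [(2×1.60×10^-19)(1.35)] = 9.37×10^-5 m.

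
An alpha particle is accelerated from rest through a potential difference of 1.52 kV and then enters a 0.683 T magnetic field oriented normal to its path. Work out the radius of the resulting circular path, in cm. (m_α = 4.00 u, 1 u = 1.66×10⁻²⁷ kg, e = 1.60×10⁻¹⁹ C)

r ≈ 1.16 cm

The kinetic energy gained is K = qV = (2×1.60×10^-19)(1520) = 4.86×10^-16 J.
v = √(2K/m) = 3.83×10^5 m/s.
r = mv/(qB) = (6.64×10^-27)(3.83×10^5) / [(2×1.60×10^-19)(0.683)] = 0.0116 m.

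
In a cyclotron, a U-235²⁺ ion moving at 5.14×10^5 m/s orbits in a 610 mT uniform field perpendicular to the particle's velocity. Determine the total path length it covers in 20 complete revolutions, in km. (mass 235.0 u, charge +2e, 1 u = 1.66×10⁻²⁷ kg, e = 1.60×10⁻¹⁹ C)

r = mv/(qB) = 1.03 m, so one revolution covers 2πr = 6.45 m.
In 20 revolutions: L = 20·2πr = 129 m.

L ≈ 0.129 km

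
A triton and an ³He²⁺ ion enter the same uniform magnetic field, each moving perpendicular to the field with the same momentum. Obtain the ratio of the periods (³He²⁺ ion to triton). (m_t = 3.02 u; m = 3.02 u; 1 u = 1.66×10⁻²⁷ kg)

ratio ≈ 0.500

T = 2πm/(qB) is independent of speed, so T₂/T₁ = (m₂/q₂)/(m₁/q₁).
T_{³He²⁺ ion}/T_{triton} = (5.01×10^-27/2e) / (5.01×10^-27/1e) = 0.500.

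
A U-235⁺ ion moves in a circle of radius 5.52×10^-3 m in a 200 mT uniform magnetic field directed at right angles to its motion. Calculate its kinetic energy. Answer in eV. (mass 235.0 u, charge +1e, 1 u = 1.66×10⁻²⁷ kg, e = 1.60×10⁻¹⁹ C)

K ≈ 0.250 eV

v = qBr/m = (1×1.60×10^-19)(0.200)(5.52×10^-3) / (3.90×10^-25) = 453 m/s.
K = ½mv² = 0.5·(3.90×10^-25)·(453)² = 4.00×10^-20 J = 0.250 eV.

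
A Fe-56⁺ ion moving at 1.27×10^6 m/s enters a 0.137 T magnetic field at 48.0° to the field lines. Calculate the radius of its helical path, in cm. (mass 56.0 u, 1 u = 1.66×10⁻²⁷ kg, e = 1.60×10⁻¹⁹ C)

r ≈ 400 cm

Only the perpendicular component v⊥ = v sin48.0° = 9.44×10^5 m/s is bent by the field.
r = m v⊥ /(qB) = (9.30×10^-26)(9.44×10^5) / [(1×1.60×10^-19)(0.137)] = 4.00 m.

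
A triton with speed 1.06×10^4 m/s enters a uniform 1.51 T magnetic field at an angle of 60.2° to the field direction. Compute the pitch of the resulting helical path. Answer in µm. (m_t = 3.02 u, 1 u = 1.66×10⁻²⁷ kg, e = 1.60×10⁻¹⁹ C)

The velocity component along B is v∥ = v cos60.2° = 5270 m/s.
The cyclotron period T = 2πm/(qB) = 1.30×10^-7 s is set by m, q, B alone.
Pitch = v∥·T = (5270)(1.30×10^-7) = 6.87×10^-4 m.

pitch ≈ 687 µm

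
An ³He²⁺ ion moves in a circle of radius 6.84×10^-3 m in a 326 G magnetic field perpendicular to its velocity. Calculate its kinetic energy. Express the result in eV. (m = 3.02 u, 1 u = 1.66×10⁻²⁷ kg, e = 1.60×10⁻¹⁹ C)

K ≈ 3.17 eV

v = qBr/m = (2×1.60×10^-19)(0.0326)(6.84×10^-3) / (5.01×10^-27) = 1.42×10^4 m/s.
K = ½mv² = 0.5·(5.01×10^-27)·(1.42×10^4)² = 5.08×10^-19 J = 3.17 eV.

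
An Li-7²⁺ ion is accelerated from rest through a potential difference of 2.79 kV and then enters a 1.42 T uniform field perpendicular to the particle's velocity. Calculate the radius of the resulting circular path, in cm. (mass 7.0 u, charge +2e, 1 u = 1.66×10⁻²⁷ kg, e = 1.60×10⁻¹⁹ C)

r ≈ 1.00 cm

The kinetic energy gained is K = qV = (2×1.60×10^-19)(2790) = 8.93×10^-16 J.
v = √(2K/m) = 3.92×10^5 m/s.
r = mv/(qB) = (1.16×10^-26)(3.92×10^5) / [(2×1.60×10^-19)(1.42)] = 0.0100 m.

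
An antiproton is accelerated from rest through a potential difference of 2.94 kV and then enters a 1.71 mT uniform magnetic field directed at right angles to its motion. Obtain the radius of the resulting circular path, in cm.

r ≈ 458 cm

The kinetic energy gained is K = qV = (1×1.60×10^-19)(2940) = 4.70×10^-16 J.
v = √(2K/m) = 7.51×10^5 m/s.
r = mv/(qB) = (1.67×10^-27)(7.51×10^5) / [(1×1.60×10^-19)(1.71×10^-3)] = 4.58 m.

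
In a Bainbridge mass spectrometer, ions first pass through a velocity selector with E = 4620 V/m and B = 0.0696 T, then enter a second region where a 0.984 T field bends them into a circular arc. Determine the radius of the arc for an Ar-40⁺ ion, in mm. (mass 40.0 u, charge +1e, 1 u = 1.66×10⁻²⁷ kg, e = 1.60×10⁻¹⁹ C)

r ≈ 28.0 mm

The selector passes v = E/B = 4620/0.0696 = 6.64×10^4 m/s.
In the deflection region, r = mv/(qB₂) = (6.64×10^-26)(6.64×10^4) / [(1×1.60×10^-19)(0.984)] = 0.0280 m.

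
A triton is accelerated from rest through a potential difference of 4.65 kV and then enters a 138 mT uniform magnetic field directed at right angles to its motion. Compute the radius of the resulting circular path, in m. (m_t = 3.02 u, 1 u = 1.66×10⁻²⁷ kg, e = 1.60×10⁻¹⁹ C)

The kinetic energy gained is K = qV = (1×1.60×10^-19)(4650) = 7.44×10^-16 J.
v = √(2K/m) = 5.45×10^5 m/s.
r = mv/(qB) = (5.01×10^-27)(5.45×10^5) / [(1×1.60×10^-19)(0.138)] = 0.124 m.

r ≈ 0.124 m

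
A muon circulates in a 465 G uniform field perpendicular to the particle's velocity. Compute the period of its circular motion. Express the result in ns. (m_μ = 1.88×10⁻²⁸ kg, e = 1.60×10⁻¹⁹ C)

T ≈ 159 ns

The cyclotron period is independent of speed: T = 2πm/(qB).
T = 2π(1.88×10^-28) / [(1×1.60×10^-19)(0.0465)] = 1.59×10^-7 s.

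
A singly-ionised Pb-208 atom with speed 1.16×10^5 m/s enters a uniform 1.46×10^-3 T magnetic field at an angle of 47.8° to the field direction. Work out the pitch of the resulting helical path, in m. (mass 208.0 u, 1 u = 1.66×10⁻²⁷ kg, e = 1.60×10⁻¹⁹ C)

pitch ≈ 724 m

The velocity component along B is v∥ = v cos47.8° = 7.79×10^4 m/s.
The cyclotron period T = 2πm/(qB) = 9.29×10^-3 s is set by m, q, B alone.
Pitch = v∥·T = (7.79×10^4)(9.29×10^-3) = 724 m.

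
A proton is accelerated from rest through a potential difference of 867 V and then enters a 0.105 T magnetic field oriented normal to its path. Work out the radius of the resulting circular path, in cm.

r ≈ 4.05 cm

The kinetic energy gained is K = qV = (1×1.60×10^-19)(867) = 1.39×10^-16 J.
v = √(2K/m) = 4.08×10^5 m/s.
r = mv/(qB) = (1.67×10^-27)(4.08×10^5) / [(1×1.60×10^-19)(0.105)] = 0.0405 m.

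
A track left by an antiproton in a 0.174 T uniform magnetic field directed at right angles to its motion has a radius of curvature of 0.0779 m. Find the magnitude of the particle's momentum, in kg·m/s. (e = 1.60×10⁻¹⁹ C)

Since qvB = mv²/r, the momentum p = mv = qBr.
p = (1×1.60×10^-19)(0.174)(0.0779) = 2.17×10^-21 kg·m/s.

p ≈ 2.17×10^-21 kg·m/s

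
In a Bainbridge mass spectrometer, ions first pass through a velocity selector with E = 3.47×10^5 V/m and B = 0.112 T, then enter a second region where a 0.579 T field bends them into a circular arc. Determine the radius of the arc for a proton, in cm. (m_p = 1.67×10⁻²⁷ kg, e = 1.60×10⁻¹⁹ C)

The selector passes v = E/B = 3.47×10^5/0.112 = 3.10×10^6 m/s.
In the deflection region, r = mv/(qB₂) = (1.67×10^-27)(3.10×10^6) / [(1×1.60×10^-19)(0.579)] = 0.0559 m.

r ≈ 5.59 cm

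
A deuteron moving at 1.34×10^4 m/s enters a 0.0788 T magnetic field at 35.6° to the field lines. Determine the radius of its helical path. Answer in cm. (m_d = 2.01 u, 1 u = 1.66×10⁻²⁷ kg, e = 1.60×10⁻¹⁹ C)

Only the perpendicular component v⊥ = v sin35.6° = 7800 m/s is bent by the field.
r = m v⊥ /(qB) = (3.34×10^-27)(7800) / [(1×1.60×10^-19)(0.0788)] = 2.06×10^-3 m.

r ≈ 0.206 cm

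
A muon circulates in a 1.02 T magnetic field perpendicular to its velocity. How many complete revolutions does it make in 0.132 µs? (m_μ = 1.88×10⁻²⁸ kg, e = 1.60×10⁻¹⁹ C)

T = 2πm/(qB) = 2π(1.88×10^-28) / [(1×1.60×10^-19)(1.02)] = 7.2380×10^-9 s.
N = t/T = 1.32×10^-7 / 7.2380×10^-9 ≈ 18.24, so 18 complete revolutions.

N = 18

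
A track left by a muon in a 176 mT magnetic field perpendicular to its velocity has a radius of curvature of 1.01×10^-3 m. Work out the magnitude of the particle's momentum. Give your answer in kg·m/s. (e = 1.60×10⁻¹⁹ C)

Since qvB = mv²/r, the momentum p = mv = qBr.
p = (1×1.60×10^-19)(0.176)(1.01×10^-3) = 2.84×10^-23 kg·m/s.

p ≈ 2.84×10^-23 kg·m/s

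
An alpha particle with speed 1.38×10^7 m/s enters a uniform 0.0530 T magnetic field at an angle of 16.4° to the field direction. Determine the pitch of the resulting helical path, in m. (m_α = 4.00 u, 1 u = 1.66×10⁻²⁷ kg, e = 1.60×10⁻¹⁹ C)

The velocity component along B is v∥ = v cos16.4° = 1.32×10^7 m/s.
The cyclotron period T = 2πm/(qB) = 2.46×10^-6 s is set by m, q, B alone.
Pitch = v∥·T = (1.32×10^7)(2.46×10^-6) = 32.6 m.

pitch ≈ 32.6 m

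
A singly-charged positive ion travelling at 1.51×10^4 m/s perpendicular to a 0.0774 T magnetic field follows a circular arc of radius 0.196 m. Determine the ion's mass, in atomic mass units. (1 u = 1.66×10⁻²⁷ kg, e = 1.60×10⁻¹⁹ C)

m ≈ 96.8 u

qvB = mv²/r ⇒ m = qBr/v.
m = (1×1.60×10^-19)(0.0774)(0.196) / (1.51×10^4) = 1.61×10^-25 kg = 96.8 u.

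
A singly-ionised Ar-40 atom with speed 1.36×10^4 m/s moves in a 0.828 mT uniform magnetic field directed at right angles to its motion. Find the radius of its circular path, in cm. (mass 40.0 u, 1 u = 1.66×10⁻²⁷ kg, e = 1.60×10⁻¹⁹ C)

r ≈ 682 cm

The magnetic force provides the centripetal force: qvB = mv²/r, so r = mv/(qB).
r = (6.64×10^-26 kg)(1.36×10^4 m/s) / [(1×1.60×10^-19 C)(8.28×10^-4 T)] = 6.82 m.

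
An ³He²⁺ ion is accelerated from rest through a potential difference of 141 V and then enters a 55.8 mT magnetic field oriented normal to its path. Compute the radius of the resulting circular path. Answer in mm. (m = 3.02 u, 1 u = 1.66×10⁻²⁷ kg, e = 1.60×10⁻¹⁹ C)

The kinetic energy gained is K = qV = (2×1.60×10^-19)(141) = 4.51×10^-17 J.
v = √(2K/m) = 1.34×10^5 m/s.
r = mv/(qB) = (5.01×10^-27)(1.34×10^5) / [(2×1.60×10^-19)(0.0558)] = 0.0377 m.

r ≈ 37.7 mm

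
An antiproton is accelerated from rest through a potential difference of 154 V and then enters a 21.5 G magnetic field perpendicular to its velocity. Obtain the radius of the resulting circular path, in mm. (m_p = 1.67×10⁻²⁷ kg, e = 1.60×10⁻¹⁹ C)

r ≈ 834 mm

The kinetic energy gained is K = qV = (1×1.60×10^-19)(154) = 2.46×10^-17 J.
v = √(2K/m) = 1.72×10^5 m/s.
r = mv/(qB) = (1.67×10^-27)(1.72×10^5) / [(1×1.60×10^-19)(2.15×10^-3)] = 0.834 m.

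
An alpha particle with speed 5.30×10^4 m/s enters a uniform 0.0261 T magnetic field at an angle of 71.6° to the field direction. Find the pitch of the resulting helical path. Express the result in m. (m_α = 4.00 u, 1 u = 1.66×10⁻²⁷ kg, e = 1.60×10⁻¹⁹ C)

pitch ≈ 0.0836 m

The velocity component along B is v∥ = v cos71.6° = 1.67×10^4 m/s.
The cyclotron period T = 2πm/(qB) = 5.00×10^-6 s is set by m, q, B alone.
Pitch = v∥·T = (1.67×10^4)(5.00×10^-6) = 0.0836 m.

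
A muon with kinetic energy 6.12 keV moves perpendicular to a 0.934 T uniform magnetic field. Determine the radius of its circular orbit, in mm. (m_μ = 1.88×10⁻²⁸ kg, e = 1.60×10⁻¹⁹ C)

Convert the energy: K = 6.12 keV = 9.79×10^-16 J.
v = √(2K/m) = √(2·9.79×10^-16/1.88×10^-28) = 3.23×10^6 m/s.
r = mv/(qB) = (1.88×10^-28)(3.23×10^6) / [(1×1.60×10^-19)(0.934)] = 4.06×10^-3 m.

r ≈ 4.06 mm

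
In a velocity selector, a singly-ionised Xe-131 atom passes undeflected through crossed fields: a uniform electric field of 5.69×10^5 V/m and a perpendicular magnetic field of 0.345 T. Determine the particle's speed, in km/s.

For zero net force, qE = qvB, so v = E/B.
v = (5.69×10^5) / (0.345) = 1.65×10^6 m/s.

v ≈ 1650 km/s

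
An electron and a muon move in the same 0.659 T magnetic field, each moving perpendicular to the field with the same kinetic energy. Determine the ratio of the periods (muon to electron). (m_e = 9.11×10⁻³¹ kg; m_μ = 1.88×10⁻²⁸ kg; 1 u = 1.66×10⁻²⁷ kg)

ratio ≈ 206

T = 2πm/(qB) is independent of speed, so T₂/T₁ = (m₂/q₂)/(m₁/q₁).
T_{muon}/T_{electron} = (1.88×10^-28/1e) / (9.11×10^-31/1e) = 206.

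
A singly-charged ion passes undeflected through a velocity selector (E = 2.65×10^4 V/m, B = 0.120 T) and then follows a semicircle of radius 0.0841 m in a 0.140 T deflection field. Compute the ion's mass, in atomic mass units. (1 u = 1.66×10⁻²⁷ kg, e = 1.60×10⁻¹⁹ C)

v = E/B₁ = 2.21×10^5 m/s.
From r = mv/(qB₂), m = qB₂r/v = (1×1.60×10^-19)(0.140)(0.0841) / (2.21×10^5) = 8.53×10^-27 kg.
In atomic mass units: m = 8.53×10^-27 / 1.66×10^-27 = 5.14 u.

m ≈ 5.14 u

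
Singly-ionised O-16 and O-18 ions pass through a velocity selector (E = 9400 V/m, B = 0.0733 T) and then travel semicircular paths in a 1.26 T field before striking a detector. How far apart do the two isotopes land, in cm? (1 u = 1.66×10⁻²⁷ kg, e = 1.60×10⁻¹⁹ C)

Both emerge at v = E/B₁ = 1.28×10^5 m/s.
r = mv/(qB₂), so r₁ = 0.01690 m and r₂ = 0.01901 m, giving Δr = 2.11×10^-3 m.
After a semicircle each ion lands a diameter 2r from the entry slit, so the separation is 2Δr = 4.22×10^-3 m.

Δd ≈ 0.422 cm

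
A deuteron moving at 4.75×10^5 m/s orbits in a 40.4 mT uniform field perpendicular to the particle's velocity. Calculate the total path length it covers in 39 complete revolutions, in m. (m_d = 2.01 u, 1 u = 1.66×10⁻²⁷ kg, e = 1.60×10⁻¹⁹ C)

L ≈ 60.1 m

r = mv/(qB) = 0.245 m, so one revolution covers 2πr = 1.54 m.
In 39 revolutions: L = 39·2πr = 60.1 m.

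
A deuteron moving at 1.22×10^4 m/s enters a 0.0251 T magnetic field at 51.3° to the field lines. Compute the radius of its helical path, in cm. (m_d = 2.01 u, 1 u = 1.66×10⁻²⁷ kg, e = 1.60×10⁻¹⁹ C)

r ≈ 0.791 cm

Only the perpendicular component v⊥ = v sin51.3° = 9520 m/s is bent by the field.
r = m v⊥ /(qB) = (3.34×10^-27)(9520) / [(1×1.60×10^-19)(0.0251)] = 7.91×10^-3 m.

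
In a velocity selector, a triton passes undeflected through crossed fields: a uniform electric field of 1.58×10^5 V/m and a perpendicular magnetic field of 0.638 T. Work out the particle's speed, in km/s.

For zero net force, qE = qvB, so v = E/B.
v = (1.58×10^5) / (0.638) = 2.48×10^5 m/s.

v ≈ 248 km/s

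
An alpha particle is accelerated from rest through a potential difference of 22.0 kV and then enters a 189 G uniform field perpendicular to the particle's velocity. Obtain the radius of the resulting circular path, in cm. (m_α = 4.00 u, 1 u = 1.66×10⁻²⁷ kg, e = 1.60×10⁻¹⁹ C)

r ≈ 160 cm

The kinetic energy gained is K = qV = (2×1.60×10^-19)(2.20×10^4) = 7.04×10^-15 J.
v = √(2K/m) = 1.46×10^6 m/s.
r = mv/(qB) = (6.64×10^-27)(1.46×10^6) / [(2×1.60×10^-19)(0.0189)] = 1.60 m.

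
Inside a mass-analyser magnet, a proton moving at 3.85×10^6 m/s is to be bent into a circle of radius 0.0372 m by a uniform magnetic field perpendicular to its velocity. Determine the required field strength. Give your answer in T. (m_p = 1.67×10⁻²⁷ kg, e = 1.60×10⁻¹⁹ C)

qvB = mv²/r gives B = mv/(qr).
B = (1.67×10^-27)(3.85×10^6) / [(1×1.60×10^-19)(0.0372)] = 1.08 T.

B ≈ 1.08 T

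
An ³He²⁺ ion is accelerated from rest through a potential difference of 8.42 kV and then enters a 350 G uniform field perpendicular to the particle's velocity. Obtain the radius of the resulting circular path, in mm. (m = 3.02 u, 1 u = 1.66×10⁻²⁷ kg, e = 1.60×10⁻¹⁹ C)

r ≈ 464 mm

The kinetic energy gained is K = qV = (2×1.60×10^-19)(8420) = 2.69×10^-15 J.
v = √(2K/m) = 1.04×10^6 m/s.
r = mv/(qB) = (5.01×10^-27)(1.04×10^6) / [(2×1.60×10^-19)(0.0350)] = 0.464 m.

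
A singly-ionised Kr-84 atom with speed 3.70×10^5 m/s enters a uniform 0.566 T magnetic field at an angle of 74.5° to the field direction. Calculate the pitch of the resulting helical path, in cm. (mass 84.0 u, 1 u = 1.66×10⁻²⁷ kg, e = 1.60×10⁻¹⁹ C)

The velocity component along B is v∥ = v cos74.5° = 9.89×10^4 m/s.
The cyclotron period T = 2πm/(qB) = 9.67×10^-6 s is set by m, q, B alone.
Pitch = v∥·T = (9.89×10^4)(9.67×10^-6) = 0.957 m.

pitch ≈ 95.7 cm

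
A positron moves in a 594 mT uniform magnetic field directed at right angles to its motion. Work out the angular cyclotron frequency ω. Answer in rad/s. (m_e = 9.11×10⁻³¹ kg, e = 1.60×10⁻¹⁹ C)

ω ≈ 1.04×10^11 rad/s

ω = qB/m = (1×1.60×10^-19)(0.594) / (9.11×10^-31) = 1.04×10^11 rad/s.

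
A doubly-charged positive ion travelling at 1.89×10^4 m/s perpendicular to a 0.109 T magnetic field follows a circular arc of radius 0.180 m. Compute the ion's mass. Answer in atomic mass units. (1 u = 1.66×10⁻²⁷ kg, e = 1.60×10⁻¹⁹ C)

qvB = mv²/r ⇒ m = qBr/v.
m = (2×1.60×10^-19)(0.109)(0.180) / (1.89×10^4) = 3.32×10^-25 kg = 200 u.

m ≈ 200 u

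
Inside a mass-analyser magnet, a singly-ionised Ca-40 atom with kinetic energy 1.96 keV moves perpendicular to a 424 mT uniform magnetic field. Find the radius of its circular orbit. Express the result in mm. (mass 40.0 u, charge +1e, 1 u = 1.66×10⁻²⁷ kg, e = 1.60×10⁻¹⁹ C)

Convert the energy: K = 1.96 keV = 3.14×10^-16 J.
v = √(2K/m) = √(2·3.14×10^-16/6.64×10^-26) = 9.72×10^4 m/s.
r = mv/(qB) = (6.64×10^-26)(9.72×10^4) / [(1×1.60×10^-19)(0.424)] = 0.0951 m.

r ≈ 95.1 mm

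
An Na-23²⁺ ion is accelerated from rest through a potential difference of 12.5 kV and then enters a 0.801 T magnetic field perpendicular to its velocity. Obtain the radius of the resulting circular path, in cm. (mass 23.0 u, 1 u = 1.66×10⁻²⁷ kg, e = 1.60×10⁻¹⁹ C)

r ≈ 6.82 cm

The kinetic energy gained is K = qV = (2×1.60×10^-19)(1.25×10^4) = 4.00×10^-15 J.
v = √(2K/m) = 4.58×10^5 m/s.
r = mv/(qB) = (3.82×10^-26)(4.58×10^5) / [(2×1.60×10^-19)(0.801)] = 0.0682 m.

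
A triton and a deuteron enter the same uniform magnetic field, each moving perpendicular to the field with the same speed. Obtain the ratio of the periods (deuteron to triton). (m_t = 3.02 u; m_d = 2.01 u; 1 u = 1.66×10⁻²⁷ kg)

ratio ≈ 0.666

T = 2πm/(qB) is independent of speed, so T₂/T₁ = (m₂/q₂)/(m₁/q₁).
T_{deuteron}/T_{triton} = (3.34×10^-27/1e) / (5.01×10^-27/1e) = 0.666.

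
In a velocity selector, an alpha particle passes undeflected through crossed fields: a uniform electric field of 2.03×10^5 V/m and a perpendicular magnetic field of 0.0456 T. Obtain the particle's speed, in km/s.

v ≈ 4450 km/s

For zero net force, qE = qvB, so v = E/B.
v = (2.03×10^5) / (0.0456) = 4.45×10^6 m/s.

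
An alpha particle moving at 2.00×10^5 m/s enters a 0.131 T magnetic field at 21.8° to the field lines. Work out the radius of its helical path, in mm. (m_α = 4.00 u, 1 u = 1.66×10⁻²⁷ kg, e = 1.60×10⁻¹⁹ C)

Only the perpendicular component v⊥ = v sin21.8° = 7.43×10^4 m/s is bent by the field.
r = m v⊥ /(qB) = (6.64×10^-27)(7.43×10^4) / [(2×1.60×10^-19)(0.131)] = 0.0118 m.

r ≈ 11.8 mm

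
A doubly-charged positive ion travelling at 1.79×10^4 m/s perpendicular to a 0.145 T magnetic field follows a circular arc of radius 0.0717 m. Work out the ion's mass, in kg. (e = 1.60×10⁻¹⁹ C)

qvB = mv²/r ⇒ m = qBr/v.
m = (2×1.60×10^-19)(0.145)(0.0717) / (1.79×10^4) = 1.86×10^-25 kg.

m ≈ 1.86×10^-25 kg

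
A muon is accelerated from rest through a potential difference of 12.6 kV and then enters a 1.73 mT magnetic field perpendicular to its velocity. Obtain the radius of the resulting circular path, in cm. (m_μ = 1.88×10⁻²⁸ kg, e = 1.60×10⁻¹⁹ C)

r ≈ 315 cm

The kinetic energy gained is K = qV = (1×1.60×10^-19)(1.26×10^4) = 2.02×10^-15 J.
v = √(2K/m) = 4.63×10^6 m/s.
r = mv/(qB) = (1.88×10^-28)(4.63×10^6) / [(1×1.60×10^-19)(1.73×10^-3)] = 3.15 m.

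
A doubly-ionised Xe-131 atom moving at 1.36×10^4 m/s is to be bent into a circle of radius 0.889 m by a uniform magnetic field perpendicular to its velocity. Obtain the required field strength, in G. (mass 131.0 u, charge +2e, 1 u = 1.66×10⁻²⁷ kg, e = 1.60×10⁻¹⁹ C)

qvB = mv²/r gives B = mv/(qr).
B = (2.17×10^-25)(1.36×10^4) / [(2×1.60×10^-19)(0.889)] = 0.0104 T.

B ≈ 104 G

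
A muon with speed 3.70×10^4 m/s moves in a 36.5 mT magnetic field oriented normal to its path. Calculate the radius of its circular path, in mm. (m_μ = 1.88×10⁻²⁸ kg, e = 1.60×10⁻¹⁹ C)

The magnetic force provides the centripetal force: qvB = mv²/r, so r = mv/(qB).
r = (1.88×10^-28 kg)(3.70×10^4 m/s) / [(1×1.60×10^-19 C)(0.0365 T)] = 1.19×10^-3 m.

r ≈ 1.19 mm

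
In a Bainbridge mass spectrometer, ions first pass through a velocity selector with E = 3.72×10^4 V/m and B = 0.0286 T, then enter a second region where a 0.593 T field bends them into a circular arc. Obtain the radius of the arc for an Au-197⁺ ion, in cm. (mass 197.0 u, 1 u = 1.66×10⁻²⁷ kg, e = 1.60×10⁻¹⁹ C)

The selector passes v = E/B = 3.72×10^4/0.0286 = 1.30×10^6 m/s.
In the deflection region, r = mv/(qB₂) = (3.27×10^-25)(1.30×10^6) / [(1×1.60×10^-19)(0.593)] = 4.48 m.

r ≈ 448 cm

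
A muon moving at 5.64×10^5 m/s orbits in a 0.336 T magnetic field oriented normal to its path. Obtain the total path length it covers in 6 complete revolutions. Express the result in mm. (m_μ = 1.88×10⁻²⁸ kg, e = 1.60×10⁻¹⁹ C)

r = mv/(qB) = 1.97×10^-3 m, so one revolution covers 2πr = 0.0124 m.
In 6 revolutions: L = 6·2πr = 0.0744 m.

L ≈ 74.4 mm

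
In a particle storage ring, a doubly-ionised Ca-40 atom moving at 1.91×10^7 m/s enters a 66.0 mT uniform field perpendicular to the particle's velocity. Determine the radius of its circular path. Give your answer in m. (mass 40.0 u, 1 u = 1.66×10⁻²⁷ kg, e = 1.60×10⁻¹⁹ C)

The magnetic force provides the centripetal force: qvB = mv²/r, so r = mv/(qB).
r = (6.64×10^-26 kg)(1.91×10^7 m/s) / [(2×1.60×10^-19 C)(0.0660 T)] = 60.0 m.

r ≈ 60.0 m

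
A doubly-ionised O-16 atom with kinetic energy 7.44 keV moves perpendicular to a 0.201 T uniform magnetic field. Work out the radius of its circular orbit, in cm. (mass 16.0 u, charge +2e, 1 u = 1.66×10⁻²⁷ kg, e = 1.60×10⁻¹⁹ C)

r ≈ 12.4 cm

Convert the energy: K = 7.44 keV = 1.19×10^-15 J.
v = √(2K/m) = √(2·1.19×10^-15/2.66×10^-26) = 2.99×10^5 m/s.
r = mv/(qB) = (2.66×10^-26)(2.99×10^5) / [(2×1.60×10^-19)(0.201)] = 0.124 m.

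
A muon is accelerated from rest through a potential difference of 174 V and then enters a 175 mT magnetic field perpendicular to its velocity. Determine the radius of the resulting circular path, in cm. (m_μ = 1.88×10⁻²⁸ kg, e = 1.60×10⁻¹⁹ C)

r ≈ 0.365 cm

The kinetic energy gained is K = qV = (1×1.60×10^-19)(174) = 2.78×10^-17 J.
v = √(2K/m) = 5.44×10^5 m/s.
r = mv/(qB) = (1.88×10^-28)(5.44×10^5) / [(1×1.60×10^-19)(0.175)] = 3.65×10^-3 m.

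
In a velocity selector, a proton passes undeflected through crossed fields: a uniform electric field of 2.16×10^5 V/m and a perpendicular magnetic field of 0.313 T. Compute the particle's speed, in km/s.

For zero net force, qE = qvB, so v = E/B.
v = (2.16×10^5) / (0.313) = 6.90×10^5 m/s.

v ≈ 690 km/s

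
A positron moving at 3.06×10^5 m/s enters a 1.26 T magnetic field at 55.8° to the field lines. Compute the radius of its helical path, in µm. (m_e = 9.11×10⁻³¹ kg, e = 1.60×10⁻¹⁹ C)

r ≈ 1.14 µm

Only the perpendicular component v⊥ = v sin55.8° = 2.53×10^5 m/s is bent by the field.
r = m v⊥ /(qB) = (9.11×10^-31)(2.53×10^5) / [(1×1.60×10^-19)(1.26)] = 1.14×10^-6 m.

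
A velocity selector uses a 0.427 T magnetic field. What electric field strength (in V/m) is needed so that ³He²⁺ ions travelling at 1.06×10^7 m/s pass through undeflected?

qE = qvB ⇒ E = vB = (1.06×10^7)(0.427) = 4.53×10^6 V/m.

E ≈ 4.53×10^6 V/m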